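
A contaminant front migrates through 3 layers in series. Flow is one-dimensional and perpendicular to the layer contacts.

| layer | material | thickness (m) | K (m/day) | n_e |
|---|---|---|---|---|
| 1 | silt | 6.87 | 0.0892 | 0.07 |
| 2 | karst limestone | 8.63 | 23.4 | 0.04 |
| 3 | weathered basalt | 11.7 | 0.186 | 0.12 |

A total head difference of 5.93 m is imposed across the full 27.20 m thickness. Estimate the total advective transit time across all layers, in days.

With flow normal to the layers, continuity requires the same specific discharge q through every layer.
Σ(b_i/K_i) = 6.87/0.0892 + 8.63/23.4 + 11.7/0.186 = 140.3 d.
q = Δh / Σ(b_i/K_i) = 5.93 / 140.3 = 0.04227 m/day.
In each layer the seepage velocity is v_i = q/n_i, so the layer transit time is t_i = b_i·n_i / q:
  layer 1 (silt): t_1 = 6.87 × 0.07 / 0.04227 = 11.38 d
  layer 2 (karst limestone): t_2 = 8.63 × 0.04 / 0.04227 = 8.167 d
  layer 3 (weathered basalt): t_3 = 11.7 × 0.12 / 0.04227 = 33.22 d
Total t = Σ t_i = 52.76 days.

52.8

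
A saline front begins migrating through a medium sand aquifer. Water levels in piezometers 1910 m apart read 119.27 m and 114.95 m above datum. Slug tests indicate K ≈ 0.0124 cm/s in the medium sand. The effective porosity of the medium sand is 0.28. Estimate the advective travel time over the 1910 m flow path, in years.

60.4

Convert K: 0.0124 cm/s × 864 = 10.71 m/day.
Hydraulic gradient i = (119.27 − 114.95) / 1910 = 4.32 / 1910 = 0.002262.
Darcy flux q = K · i = 10.71 × 0.002262 = 0.02423 m/day.
Seepage velocity v = q / n_e = 0.02423 / 0.28 = 0.08654 m/day.
Travel time t = L / v = 1910 / 0.08654 = 22070 days = 60.42 years.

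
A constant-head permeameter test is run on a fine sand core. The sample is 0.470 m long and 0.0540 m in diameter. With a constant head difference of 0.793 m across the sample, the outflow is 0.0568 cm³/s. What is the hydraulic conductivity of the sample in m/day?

Cross-sectional area A = π·(d/2)² = π × (0.0540/2)² = 0.002290 m².
Convert discharge: 0.0568 cm³/s = 5.680e-08 m³/s.
Darcy's law rearranged: K = Q·L / (A·Δh) = 5.680e-08 × 0.470 / (0.002290 × 0.793) = 1.470e-05 m/s = 1.270 m/day.

1.27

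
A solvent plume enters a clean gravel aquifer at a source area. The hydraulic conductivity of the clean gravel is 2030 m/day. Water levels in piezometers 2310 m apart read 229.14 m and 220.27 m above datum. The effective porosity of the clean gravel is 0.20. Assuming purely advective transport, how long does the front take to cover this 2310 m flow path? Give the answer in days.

59.3

Hydraulic gradient i = (229.14 − 220.27) / 2310 = 8.87 / 2310 = 0.003840.
Darcy flux q = K · i = 2030 × 0.003840 = 7.795 m/day.
Seepage velocity v = q / n_e = 7.795 / 0.20 = 38.97 m/day.
Travel time t = L / v = 2310 / 38.97 = 59.27 days.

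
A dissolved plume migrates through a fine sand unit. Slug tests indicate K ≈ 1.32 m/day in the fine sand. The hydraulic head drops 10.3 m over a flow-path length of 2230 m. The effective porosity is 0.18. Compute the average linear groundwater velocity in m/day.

0.0339

Hydraulic gradient i = Δh / L = 10.3 / 2230 = 0.004619.
Darcy flux q = K · i = 1.320 × 0.004619 = 0.006097 m/day.
Seepage velocity v = q / n_e = 0.006097 / 0.18 = 0.03387 m/day.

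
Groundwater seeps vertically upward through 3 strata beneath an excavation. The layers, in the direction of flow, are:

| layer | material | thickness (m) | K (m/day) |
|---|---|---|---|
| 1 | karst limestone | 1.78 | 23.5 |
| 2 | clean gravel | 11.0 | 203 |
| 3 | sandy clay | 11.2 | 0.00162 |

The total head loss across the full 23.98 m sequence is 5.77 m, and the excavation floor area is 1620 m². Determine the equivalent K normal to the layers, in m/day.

0.00347

Flow is perpendicular to layering, so the layers act in series and the equivalent K is the thickness-weighted harmonic mean.
Total thickness L = 1.78 + 11.0 + 11.2 = 23.98 m.
Σ(b_i/K_i) = 1.78/23.5 + 11.0/203 + 11.2/0.00162 = 6914 d.
K_eq = L / Σ(b_i/K_i) = 23.98 / 6914 = 0.003468 m/day.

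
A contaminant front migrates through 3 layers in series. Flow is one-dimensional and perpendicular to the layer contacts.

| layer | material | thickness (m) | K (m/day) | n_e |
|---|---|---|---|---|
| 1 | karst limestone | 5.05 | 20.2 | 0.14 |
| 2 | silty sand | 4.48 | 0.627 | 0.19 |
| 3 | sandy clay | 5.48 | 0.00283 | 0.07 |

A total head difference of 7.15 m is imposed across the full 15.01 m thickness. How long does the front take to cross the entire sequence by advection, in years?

1.45

With flow normal to the layers, continuity requires the same specific discharge q through every layer.
Σ(b_i/K_i) = 5.05/20.2 + 4.48/0.627 + 5.48/0.00283 = 1944 d.
q = Δh / Σ(b_i/K_i) = 7.15 / 1944 = 0.003678 m/day.
In each layer the seepage velocity is v_i = q/n_i, so the layer transit time is t_i = b_i·n_i / q:
  layer 1 (karst limestone): t_1 = 5.05 × 0.14 / 0.003678 = 192.2 d
  layer 2 (silty sand): t_2 = 4.48 × 0.19 / 0.003678 = 231.4 d
  layer 3 (sandy clay): t_3 = 5.48 × 0.07 / 0.003678 = 104.3 d
Total t = Σ t_i = 527.9 days = 1.445 years.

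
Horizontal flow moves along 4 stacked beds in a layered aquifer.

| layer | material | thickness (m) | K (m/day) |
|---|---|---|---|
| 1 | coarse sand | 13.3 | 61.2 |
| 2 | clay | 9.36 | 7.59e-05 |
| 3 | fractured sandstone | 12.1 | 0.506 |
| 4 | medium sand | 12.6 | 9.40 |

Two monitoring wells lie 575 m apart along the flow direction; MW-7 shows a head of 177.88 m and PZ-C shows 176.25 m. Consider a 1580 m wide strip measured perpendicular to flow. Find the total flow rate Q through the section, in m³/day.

Flow is parallel to layering, so each bed carries its own Darcy discharge and the transmissivities add.
Σ(K_i·b_i) = 61.2×13.3 + 7.59e-05×9.36 + 0.506×12.1 + 9.40×12.6 = 938.5 m²/day.
Hydraulic gradient i = (177.88 − 176.25) / 575 = 1.63 / 575 = 0.002835.
Q = Σ(K_i·b_i) · W · i = 938.5 × 1580 × 0.002835 = 4204 m³/day.

4200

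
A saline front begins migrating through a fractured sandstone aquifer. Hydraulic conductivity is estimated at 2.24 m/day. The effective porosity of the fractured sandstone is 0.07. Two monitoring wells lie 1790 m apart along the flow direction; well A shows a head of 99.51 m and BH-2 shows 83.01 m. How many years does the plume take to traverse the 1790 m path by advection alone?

Hydraulic gradient i = (99.51 − 83.01) / 1790 = 16.5 / 1790 = 0.009218.
Darcy flux q = K · i = 2.240 × 0.009218 = 0.02065 m/day.
Seepage velocity v = q / n_e = 0.02065 / 0.07 = 0.2950 m/day.
Travel time t = L / v = 1790 / 0.2950 = 6068 days = 16.61 years.

16.6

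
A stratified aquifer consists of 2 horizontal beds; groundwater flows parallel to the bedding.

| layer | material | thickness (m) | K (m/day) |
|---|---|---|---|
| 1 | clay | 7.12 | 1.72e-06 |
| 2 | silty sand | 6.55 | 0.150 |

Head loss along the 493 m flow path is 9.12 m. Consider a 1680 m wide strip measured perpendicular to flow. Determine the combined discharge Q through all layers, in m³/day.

Flow is parallel to layering, so each bed carries its own Darcy discharge and the transmissivities add.
Σ(K_i·b_i) = 1.72e-06×7.12 + 0.150×6.55 = 0.9825 m²/day.
Hydraulic gradient i = Δh / L = 9.12 / 493 = 0.01850.
Q = Σ(K_i·b_i) · W · i = 0.9825 × 1680 × 0.01850 = 30.53 m³/day.

30.5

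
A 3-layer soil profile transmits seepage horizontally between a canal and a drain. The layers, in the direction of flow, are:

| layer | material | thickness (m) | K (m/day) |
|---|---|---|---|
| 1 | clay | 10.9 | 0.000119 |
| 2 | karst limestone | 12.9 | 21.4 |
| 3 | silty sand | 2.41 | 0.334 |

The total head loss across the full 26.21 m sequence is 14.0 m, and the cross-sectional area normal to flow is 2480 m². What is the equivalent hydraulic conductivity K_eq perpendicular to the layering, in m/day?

0.000286

Flow is perpendicular to layering, so the layers act in series and the equivalent K is the thickness-weighted harmonic mean.
Total thickness L = 10.9 + 12.9 + 2.41 = 26.21 m.
Σ(b_i/K_i) = 10.9/0.000119 + 12.9/21.4 + 2.41/0.334 = 91604 d.
K_eq = L / Σ(b_i/K_i) = 26.21 / 91604 = 0.0002861 m/day.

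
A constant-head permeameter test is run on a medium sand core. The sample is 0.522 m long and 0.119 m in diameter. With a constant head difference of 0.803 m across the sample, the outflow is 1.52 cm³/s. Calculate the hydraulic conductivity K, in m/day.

Cross-sectional area A = π·(d/2)² = π × (0.119/2)² = 0.01112 m².
Convert discharge: 1.52 cm³/s = 1.520e-06 m³/s.
Darcy's law rearranged: K = Q·L / (A·Δh) = 1.520e-06 × 0.522 / (0.01112 × 0.803) = 8.884e-05 m/s = 7.676 m/day.

7.68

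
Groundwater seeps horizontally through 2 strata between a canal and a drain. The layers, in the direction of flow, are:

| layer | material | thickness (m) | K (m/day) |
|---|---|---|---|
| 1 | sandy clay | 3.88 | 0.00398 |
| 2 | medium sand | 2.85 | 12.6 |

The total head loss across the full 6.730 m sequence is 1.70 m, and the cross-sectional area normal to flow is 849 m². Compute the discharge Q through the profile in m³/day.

1.48

Flow is perpendicular to layering, so the layers act in series and the equivalent K is the thickness-weighted harmonic mean.
Total thickness L = 3.88 + 2.85 = 6.730 m.
Σ(b_i/K_i) = 3.88/0.00398 + 2.85/12.6 = 975.1 d.
K_eq = L / Σ(b_i/K_i) = 6.730 / 975.1 = 0.006902 m/day.
Q = K_eq · A · (Δh/L) = 0.006902 × 849 × (1.70/6.730) = 1.480 m³/day.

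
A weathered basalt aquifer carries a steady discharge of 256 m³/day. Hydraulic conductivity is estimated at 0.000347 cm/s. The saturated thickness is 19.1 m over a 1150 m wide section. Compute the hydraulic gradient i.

0.0389

Convert K: 0.000347 cm/s × 864 = 0.2998 m/day.
Cross-sectional area A = 1150 × 19.1 = 21965 m².
From Q = K·A·i, i = Q / (K·A) = 256 / (0.2998 × 21965) = 0.03887.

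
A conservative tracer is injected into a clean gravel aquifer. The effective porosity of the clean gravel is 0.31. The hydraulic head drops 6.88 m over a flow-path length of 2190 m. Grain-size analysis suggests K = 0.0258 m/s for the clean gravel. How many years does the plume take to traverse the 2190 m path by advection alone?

0.265

Convert K: 0.0258 m/s × 86400 = 2229 m/day.
Hydraulic gradient i = Δh / L = 6.88 / 2190 = 0.003142.
Darcy flux q = K · i = 2229 × 0.003142 = 7.003 m/day.
Seepage velocity v = q / n_e = 7.003 / 0.31 = 22.59 m/day.
Travel time t = L / v = 2190 / 22.59 = 96.95 days = 0.2654 years.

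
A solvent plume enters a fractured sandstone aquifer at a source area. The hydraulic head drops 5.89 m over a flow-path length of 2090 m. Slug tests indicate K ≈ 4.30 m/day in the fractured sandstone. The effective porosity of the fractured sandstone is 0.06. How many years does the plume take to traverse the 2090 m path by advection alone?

Hydraulic gradient i = Δh / L = 5.89 / 2090 = 0.002818.
Darcy flux q = K · i = 4.300 × 0.002818 = 0.01212 m/day.
Seepage velocity v = q / n_e = 0.01212 / 0.06 = 0.2020 m/day.
Travel time t = L / v = 2090 / 0.2020 = 10348 days = 28.33 years.

28.3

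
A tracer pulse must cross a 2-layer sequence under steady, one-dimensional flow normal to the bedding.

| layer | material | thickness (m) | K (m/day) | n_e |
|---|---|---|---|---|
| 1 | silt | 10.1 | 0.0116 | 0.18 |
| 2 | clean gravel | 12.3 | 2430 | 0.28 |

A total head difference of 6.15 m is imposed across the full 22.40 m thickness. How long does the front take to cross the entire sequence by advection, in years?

2.04

With flow normal to the layers, continuity requires the same specific discharge q through every layer.
Σ(b_i/K_i) = 10.1/0.0116 + 12.3/2430 = 870.7 d.
q = Δh / Σ(b_i/K_i) = 6.15 / 870.7 = 0.007063 m/day.
In each layer the seepage velocity is v_i = q/n_i, so the layer transit time is t_i = b_i·n_i / q:
  layer 1 (silt): t_1 = 10.1 × 0.18 / 0.007063 = 257.4 d
  layer 2 (clean gravel): t_2 = 12.3 × 0.28 / 0.007063 = 487.6 d
Total t = Σ t_i = 745.0 days = 2.040 years.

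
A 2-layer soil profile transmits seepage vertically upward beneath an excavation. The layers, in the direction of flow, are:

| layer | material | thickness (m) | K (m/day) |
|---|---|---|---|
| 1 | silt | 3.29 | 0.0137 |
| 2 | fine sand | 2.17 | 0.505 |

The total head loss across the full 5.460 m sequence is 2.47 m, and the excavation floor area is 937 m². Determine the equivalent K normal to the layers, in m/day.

0.0223

Flow is perpendicular to layering, so the layers act in series and the equivalent K is the thickness-weighted harmonic mean.
Total thickness L = 3.29 + 2.17 = 5.460 m.
Σ(b_i/K_i) = 3.29/0.0137 + 2.17/0.505 = 244.4 d.
K_eq = L / Σ(b_i/K_i) = 5.460 / 244.4 = 0.02234 m/day.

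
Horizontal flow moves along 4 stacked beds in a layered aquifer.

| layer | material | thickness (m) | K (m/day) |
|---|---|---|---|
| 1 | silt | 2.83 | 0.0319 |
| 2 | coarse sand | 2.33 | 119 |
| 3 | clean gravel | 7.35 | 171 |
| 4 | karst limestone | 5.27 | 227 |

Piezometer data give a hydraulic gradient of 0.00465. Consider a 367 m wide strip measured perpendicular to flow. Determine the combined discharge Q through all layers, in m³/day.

4660

Flow is parallel to layering, so each bed carries its own Darcy discharge and the transmissivities add.
Σ(K_i·b_i) = 0.0319×2.83 + 119×2.33 + 171×7.35 + 227×5.27 = 2731 m²/day.
Hydraulic gradient i = 0.00465.
Q = Σ(K_i·b_i) · W · i = 2731 × 367 × 0.004650 = 4660 m³/day.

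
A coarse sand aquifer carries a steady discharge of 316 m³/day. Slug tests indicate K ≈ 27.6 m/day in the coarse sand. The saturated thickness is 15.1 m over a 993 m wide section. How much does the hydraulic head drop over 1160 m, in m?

Cross-sectional area A = 993 × 15.1 = 14994 m².
From Q = K·A·i, i = Q / (K·A) = 316 / (27.60 × 14994) = 0.0007636.
Head loss Δh = i · L = 0.0007636 × 1160 = 0.8857 m.

0.886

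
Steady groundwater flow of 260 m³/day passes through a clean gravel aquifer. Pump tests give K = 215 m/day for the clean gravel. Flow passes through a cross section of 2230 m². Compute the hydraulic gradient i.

From Q = K·A·i, i = Q / (K·A) = 260 / (215.0 × 2230) = 0.0005423.

0.000542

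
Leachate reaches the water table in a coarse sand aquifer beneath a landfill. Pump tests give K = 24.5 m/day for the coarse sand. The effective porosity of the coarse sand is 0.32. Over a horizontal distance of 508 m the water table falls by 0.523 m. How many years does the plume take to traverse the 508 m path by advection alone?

17.6

Hydraulic gradient i = Δh / L = 0.523 / 508 = 0.001030.
Darcy flux q = K · i = 24.50 × 0.001030 = 0.02522 m/day.
Seepage velocity v = q / n_e = 0.02522 / 0.32 = 0.07882 m/day.
Travel time t = L / v = 508 / 0.07882 = 6445 days = 17.64 years.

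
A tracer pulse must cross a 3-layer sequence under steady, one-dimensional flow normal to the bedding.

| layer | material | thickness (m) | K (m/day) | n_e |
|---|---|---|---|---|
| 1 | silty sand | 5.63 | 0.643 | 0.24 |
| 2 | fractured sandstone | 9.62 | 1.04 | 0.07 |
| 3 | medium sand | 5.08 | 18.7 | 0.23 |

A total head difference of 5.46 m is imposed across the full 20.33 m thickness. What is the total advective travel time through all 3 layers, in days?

With flow normal to the layers, continuity requires the same specific discharge q through every layer.
Σ(b_i/K_i) = 5.63/0.643 + 9.62/1.04 + 5.08/18.7 = 18.28 d.
q = Δh / Σ(b_i/K_i) = 5.46 / 18.28 = 0.2987 m/day.
In each layer the seepage velocity is v_i = q/n_i, so the layer transit time is t_i = b_i·n_i / q:
  layer 1 (silty sand): t_1 = 5.63 × 0.24 / 0.2987 = 4.523 d
  layer 2 (fractured sandstone): t_2 = 9.62 × 0.07 / 0.2987 = 2.254 d
  layer 3 (medium sand): t_3 = 5.08 × 0.23 / 0.2987 = 3.911 d
Total t = Σ t_i = 10.69 days.

10.7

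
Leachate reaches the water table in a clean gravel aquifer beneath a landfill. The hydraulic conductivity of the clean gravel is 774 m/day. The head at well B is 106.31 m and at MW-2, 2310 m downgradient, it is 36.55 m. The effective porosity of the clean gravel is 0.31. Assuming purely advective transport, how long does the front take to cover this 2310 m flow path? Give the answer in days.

30.6

Hydraulic gradient i = (106.31 − 36.55) / 2310 = 69.76 / 2310 = 0.03020.
Darcy flux q = K · i = 774.0 × 0.03020 = 23.37 m/day.
Seepage velocity v = q / n_e = 23.37 / 0.31 = 75.40 m/day.
Travel time t = L / v = 2310 / 75.40 = 30.64 days.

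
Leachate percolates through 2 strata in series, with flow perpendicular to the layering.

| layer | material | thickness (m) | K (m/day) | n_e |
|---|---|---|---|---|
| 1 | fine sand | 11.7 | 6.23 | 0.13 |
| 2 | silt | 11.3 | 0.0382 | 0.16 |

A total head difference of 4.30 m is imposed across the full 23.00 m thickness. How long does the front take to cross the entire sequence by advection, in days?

With flow normal to the layers, continuity requires the same specific discharge q through every layer.
Σ(b_i/K_i) = 11.7/6.23 + 11.3/0.0382 = 297.7 d.
q = Δh / Σ(b_i/K_i) = 4.30 / 297.7 = 0.01444 m/day.
In each layer the seepage velocity is v_i = q/n_i, so the layer transit time is t_i = b_i·n_i / q:
  layer 1 (fine sand): t_1 = 11.7 × 0.13 / 0.01444 = 105.3 d
  layer 2 (silt): t_2 = 11.3 × 0.16 / 0.01444 = 125.2 d
Total t = Σ t_i = 230.5 days.

230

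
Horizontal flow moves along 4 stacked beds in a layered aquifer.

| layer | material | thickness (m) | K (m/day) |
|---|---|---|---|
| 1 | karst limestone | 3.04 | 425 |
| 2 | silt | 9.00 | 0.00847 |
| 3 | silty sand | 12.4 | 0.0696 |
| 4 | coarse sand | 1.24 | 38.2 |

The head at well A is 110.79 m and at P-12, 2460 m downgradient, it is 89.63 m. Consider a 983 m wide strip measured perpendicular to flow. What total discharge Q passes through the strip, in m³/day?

Flow is parallel to layering, so each bed carries its own Darcy discharge and the transmissivities add.
Σ(K_i·b_i) = 425×3.04 + 0.00847×9.00 + 0.0696×12.4 + 38.2×1.24 = 1340 m²/day.
Hydraulic gradient i = (110.79 − 89.63) / 2460 = 21.16 / 2460 = 0.008602.
Q = Σ(K_i·b_i) · W · i = 1340 × 983 × 0.008602 = 11333 m³/day.

11300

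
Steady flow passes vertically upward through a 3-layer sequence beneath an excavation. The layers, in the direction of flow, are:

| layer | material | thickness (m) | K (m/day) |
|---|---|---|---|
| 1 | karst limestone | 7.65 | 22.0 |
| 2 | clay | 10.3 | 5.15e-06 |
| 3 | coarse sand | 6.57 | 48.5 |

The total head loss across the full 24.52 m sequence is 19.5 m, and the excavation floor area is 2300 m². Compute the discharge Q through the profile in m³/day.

0.0224

Flow is perpendicular to layering, so the layers act in series and the equivalent K is the thickness-weighted harmonic mean.
Total thickness L = 7.65 + 10.3 + 6.57 = 24.52 m.
Σ(b_i/K_i) = 7.65/22.0 + 10.3/5.15e-06 + 6.57/48.5 = 2.000e+06 d.
K_eq = L / Σ(b_i/K_i) = 24.52 / 2.000e+06 = 1.226e-05 m/day.
Q = K_eq · A · (Δh/L) = 1.226e-05 × 2300 × (19.5/24.52) = 0.02242 m³/day.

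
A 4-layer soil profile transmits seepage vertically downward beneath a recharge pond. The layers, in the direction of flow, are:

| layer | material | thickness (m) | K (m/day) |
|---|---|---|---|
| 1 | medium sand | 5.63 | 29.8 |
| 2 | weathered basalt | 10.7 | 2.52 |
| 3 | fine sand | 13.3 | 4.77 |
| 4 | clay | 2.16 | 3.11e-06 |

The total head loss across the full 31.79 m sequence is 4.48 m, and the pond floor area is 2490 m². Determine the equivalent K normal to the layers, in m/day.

Flow is perpendicular to layering, so the layers act in series and the equivalent K is the thickness-weighted harmonic mean.
Total thickness L = 5.63 + 10.7 + 13.3 + 2.16 = 31.79 m.
Σ(b_i/K_i) = 5.63/29.8 + 10.7/2.52 + 13.3/4.77 + 2.16/3.11e-06 = 6.945e+05 d.
K_eq = L / Σ(b_i/K_i) = 31.79 / 6.945e+05 = 4.577e-05 m/day.

4.58e-05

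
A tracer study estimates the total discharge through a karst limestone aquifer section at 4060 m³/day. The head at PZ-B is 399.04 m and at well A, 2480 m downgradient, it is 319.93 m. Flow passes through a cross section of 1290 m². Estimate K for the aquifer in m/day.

98.7

Hydraulic gradient i = (399.04 − 319.93) / 2480 = 79.11 / 2480 = 0.03190.
From Q = K·A·i, K = Q / (A·i) = 4060 / (1290 × 0.03190) = 98.66 m/day.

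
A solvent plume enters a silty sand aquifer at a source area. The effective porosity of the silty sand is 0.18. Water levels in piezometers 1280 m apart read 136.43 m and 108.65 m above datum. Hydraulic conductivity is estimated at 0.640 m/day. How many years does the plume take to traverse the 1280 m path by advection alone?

45.4

Hydraulic gradient i = (136.43 − 108.65) / 1280 = 27.78 / 1280 = 0.02170.
Darcy flux q = K · i = 0.6400 × 0.02170 = 0.01389 m/day.
Seepage velocity v = q / n_e = 0.01389 / 0.18 = 0.07717 m/day.
Travel time t = L / v = 1280 / 0.07717 = 16587 days = 45.41 years.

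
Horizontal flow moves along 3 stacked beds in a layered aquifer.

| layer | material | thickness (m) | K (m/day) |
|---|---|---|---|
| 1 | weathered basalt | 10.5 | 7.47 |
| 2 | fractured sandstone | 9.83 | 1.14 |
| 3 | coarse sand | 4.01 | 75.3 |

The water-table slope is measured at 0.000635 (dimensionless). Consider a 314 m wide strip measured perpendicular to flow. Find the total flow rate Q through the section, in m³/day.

78.1

Flow is parallel to layering, so each bed carries its own Darcy discharge and the transmissivities add.
Σ(K_i·b_i) = 7.47×10.5 + 1.14×9.83 + 75.3×4.01 = 391.6 m²/day.
Hydraulic gradient i = 0.000635.
Q = Σ(K_i·b_i) · W · i = 391.6 × 314 × 0.0006350 = 78.08 m³/day.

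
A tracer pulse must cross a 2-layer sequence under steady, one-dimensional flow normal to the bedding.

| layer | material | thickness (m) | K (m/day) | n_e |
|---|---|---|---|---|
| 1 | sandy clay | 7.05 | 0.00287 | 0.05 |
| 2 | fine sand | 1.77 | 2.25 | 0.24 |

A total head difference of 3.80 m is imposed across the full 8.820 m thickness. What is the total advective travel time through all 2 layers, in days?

503

With flow normal to the layers, continuity requires the same specific discharge q through every layer.
Σ(b_i/K_i) = 7.05/0.00287 + 1.77/2.25 = 2457 d.
q = Δh / Σ(b_i/K_i) = 3.80 / 2457 = 0.001546 m/day.
In each layer the seepage velocity is v_i = q/n_i, so the layer transit time is t_i = b_i·n_i / q:
  layer 1 (sandy clay): t_1 = 7.05 × 0.05 / 0.001546 = 227.9 d
  layer 2 (fine sand): t_2 = 1.77 × 0.24 / 0.001546 = 274.7 d
Total t = Σ t_i = 502.6 days.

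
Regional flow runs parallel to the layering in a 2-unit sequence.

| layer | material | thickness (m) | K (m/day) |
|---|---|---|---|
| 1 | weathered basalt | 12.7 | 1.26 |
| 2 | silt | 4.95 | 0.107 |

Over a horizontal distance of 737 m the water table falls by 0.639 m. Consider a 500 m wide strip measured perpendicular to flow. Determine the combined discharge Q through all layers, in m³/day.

Flow is parallel to layering, so each bed carries its own Darcy discharge and the transmissivities add.
Σ(K_i·b_i) = 1.26×12.7 + 0.107×4.95 = 16.53 m²/day.
Hydraulic gradient i = Δh / L = 0.639 / 737 = 0.0008670.
Q = Σ(K_i·b_i) · W · i = 16.53 × 500 × 0.0008670 = 7.167 m³/day.

7.17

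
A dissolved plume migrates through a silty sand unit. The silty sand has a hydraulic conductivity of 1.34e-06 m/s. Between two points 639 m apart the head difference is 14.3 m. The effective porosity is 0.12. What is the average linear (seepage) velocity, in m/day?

Convert K: 1.34e-06 m/s × 86400 = 0.1158 m/day.
Hydraulic gradient i = Δh / L = 14.3 / 639 = 0.02238.
Darcy flux q = K · i = 0.1158 × 0.02238 = 0.002591 m/day.
Seepage velocity v = q / n_e = 0.002591 / 0.12 = 0.02159 m/day.

0.0216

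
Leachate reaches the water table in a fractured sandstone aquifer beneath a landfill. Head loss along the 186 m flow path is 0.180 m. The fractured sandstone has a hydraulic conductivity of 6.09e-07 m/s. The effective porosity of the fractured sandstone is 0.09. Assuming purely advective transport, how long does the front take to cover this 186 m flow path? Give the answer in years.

Convert K: 6.09e-07 m/s × 86400 = 0.05262 m/day.
Hydraulic gradient i = Δh / L = 0.180 / 186 = 0.0009677.
Darcy flux q = K · i = 0.05262 × 0.0009677 = 5.092e-05 m/day.
Seepage velocity v = q / n_e = 5.092e-05 / 0.09 = 0.0005658 m/day.
Travel time t = L / v = 186 / 0.0005658 = 3.287e+05 days = 900.1 years.

900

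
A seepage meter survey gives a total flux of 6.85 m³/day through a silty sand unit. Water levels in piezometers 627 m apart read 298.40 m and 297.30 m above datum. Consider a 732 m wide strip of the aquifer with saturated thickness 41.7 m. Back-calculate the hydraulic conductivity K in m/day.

0.128

Cross-sectional area A = 732 × 41.7 = 30524 m².
Hydraulic gradient i = (298.40 − 297.30) / 627 = 1.1 / 627 = 0.001754.
From Q = K·A·i, K = Q / (A·i) = 6.85 / (30524 × 0.001754) = 0.1279 m/day.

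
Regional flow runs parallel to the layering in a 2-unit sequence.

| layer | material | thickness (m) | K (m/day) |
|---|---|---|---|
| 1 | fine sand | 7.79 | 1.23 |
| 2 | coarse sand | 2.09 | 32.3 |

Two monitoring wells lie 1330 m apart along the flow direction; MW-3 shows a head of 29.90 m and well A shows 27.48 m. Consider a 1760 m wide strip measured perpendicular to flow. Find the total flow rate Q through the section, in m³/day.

Flow is parallel to layering, so each bed carries its own Darcy discharge and the transmissivities add.
Σ(K_i·b_i) = 1.23×7.79 + 32.3×2.09 = 77.09 m²/day.
Hydraulic gradient i = (29.90 − 27.48) / 1330 = 2.42 / 1330 = 0.001820.
Q = Σ(K_i·b_i) · W · i = 77.09 × 1760 × 0.001820 = 246.9 m³/day.

247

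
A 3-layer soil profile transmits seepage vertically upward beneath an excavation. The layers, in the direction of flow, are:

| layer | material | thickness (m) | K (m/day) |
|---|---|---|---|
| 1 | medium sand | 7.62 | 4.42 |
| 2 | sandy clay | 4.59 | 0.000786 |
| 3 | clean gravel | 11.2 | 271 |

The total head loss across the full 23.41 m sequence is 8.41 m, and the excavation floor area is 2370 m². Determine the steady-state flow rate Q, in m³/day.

3.41

Flow is perpendicular to layering, so the layers act in series and the equivalent K is the thickness-weighted harmonic mean.
Total thickness L = 7.62 + 4.59 + 11.2 = 23.41 m.
Σ(b_i/K_i) = 7.62/4.42 + 4.59/0.000786 + 11.2/271 = 5841 d.
K_eq = L / Σ(b_i/K_i) = 23.41 / 5841 = 0.004008 m/day.
Q = K_eq · A · (Δh/L) = 0.004008 × 2370 × (8.41/23.41) = 3.412 m³/day.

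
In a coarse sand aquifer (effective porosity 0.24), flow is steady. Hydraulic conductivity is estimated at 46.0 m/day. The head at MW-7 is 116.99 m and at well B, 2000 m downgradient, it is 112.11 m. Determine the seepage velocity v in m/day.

0.468

Hydraulic gradient i = (116.99 − 112.11) / 2000 = 4.88 / 2000 = 0.002440.
Darcy flux q = K · i = 46.00 × 0.002440 = 0.1122 m/day.
Seepage velocity v = q / n_e = 0.1122 / 0.24 = 0.4677 m/day.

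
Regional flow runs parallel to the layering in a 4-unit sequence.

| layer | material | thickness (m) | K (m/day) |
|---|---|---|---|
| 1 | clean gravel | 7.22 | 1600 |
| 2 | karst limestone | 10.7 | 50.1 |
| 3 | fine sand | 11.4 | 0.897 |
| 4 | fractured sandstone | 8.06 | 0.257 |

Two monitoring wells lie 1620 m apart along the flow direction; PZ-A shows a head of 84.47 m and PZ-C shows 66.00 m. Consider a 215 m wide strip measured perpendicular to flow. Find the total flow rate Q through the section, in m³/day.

29700

Flow is parallel to layering, so each bed carries its own Darcy discharge and the transmissivities add.
Σ(K_i·b_i) = 1600×7.22 + 50.1×10.7 + 0.897×11.4 + 0.257×8.06 = 12100 m²/day.
Hydraulic gradient i = (84.47 − 66.00) / 1620 = 18.47 / 1620 = 0.01140.
Q = Σ(K_i·b_i) · W · i = 12100 × 215 × 0.01140 = 29661 m³/day.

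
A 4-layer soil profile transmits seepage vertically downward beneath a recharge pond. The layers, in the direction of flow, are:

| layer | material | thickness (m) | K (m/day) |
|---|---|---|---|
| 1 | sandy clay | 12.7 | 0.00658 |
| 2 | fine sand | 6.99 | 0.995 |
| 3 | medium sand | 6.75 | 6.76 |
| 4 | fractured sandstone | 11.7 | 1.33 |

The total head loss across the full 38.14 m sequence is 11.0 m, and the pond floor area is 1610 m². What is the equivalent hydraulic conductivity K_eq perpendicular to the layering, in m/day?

Flow is perpendicular to layering, so the layers act in series and the equivalent K is the thickness-weighted harmonic mean.
Total thickness L = 12.7 + 6.99 + 6.75 + 11.7 = 38.14 m.
Σ(b_i/K_i) = 12.7/0.00658 + 6.99/0.995 + 6.75/6.76 + 11.7/1.33 = 1947 d.
K_eq = L / Σ(b_i/K_i) = 38.14 / 1947 = 0.01959 m/day.

0.0196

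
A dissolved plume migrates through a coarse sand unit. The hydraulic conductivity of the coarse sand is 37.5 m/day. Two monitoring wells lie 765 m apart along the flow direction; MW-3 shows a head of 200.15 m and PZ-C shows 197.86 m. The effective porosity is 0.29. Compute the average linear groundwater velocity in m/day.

0.387

Hydraulic gradient i = (200.15 − 197.86) / 765 = 2.29 / 765 = 0.002993.
Darcy flux q = K · i = 37.50 × 0.002993 = 0.1123 m/day.
Seepage velocity v = q / n_e = 0.1123 / 0.29 = 0.3871 m/day.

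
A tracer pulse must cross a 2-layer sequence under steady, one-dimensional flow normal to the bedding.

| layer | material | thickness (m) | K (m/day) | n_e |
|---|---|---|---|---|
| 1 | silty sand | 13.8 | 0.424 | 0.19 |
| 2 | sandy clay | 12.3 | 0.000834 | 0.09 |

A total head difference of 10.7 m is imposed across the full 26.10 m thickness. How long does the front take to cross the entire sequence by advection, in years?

With flow normal to the layers, continuity requires the same specific discharge q through every layer.
Σ(b_i/K_i) = 13.8/0.424 + 12.3/0.000834 = 14781 d.
q = Δh / Σ(b_i/K_i) = 10.7 / 14781 = 0.0007239 m/day.
In each layer the seepage velocity is v_i = q/n_i, so the layer transit time is t_i = b_i·n_i / q:
  layer 1 (silty sand): t_1 = 13.8 × 0.19 / 0.0007239 = 3622 d
  layer 2 (sandy clay): t_2 = 12.3 × 0.09 / 0.0007239 = 1529 d
Total t = Σ t_i = 5151 days = 14.10 years.

14.1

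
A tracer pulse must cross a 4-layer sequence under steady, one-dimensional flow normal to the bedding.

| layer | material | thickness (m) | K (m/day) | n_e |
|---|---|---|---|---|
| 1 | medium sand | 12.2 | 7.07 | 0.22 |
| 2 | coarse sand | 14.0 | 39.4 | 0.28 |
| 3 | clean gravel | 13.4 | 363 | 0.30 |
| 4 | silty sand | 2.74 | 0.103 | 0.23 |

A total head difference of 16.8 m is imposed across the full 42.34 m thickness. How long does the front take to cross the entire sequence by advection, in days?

19.2

With flow normal to the layers, continuity requires the same specific discharge q through every layer.
Σ(b_i/K_i) = 12.2/7.07 + 14.0/39.4 + 13.4/363 + 2.74/0.103 = 28.72 d.
q = Δh / Σ(b_i/K_i) = 16.8 / 28.72 = 0.5850 m/day.
In each layer the seepage velocity is v_i = q/n_i, so the layer transit time is t_i = b_i·n_i / q:
  layer 1 (medium sand): t_1 = 12.2 × 0.22 / 0.5850 = 4.588 d
  layer 2 (coarse sand): t_2 = 14.0 × 0.28 / 0.5850 = 6.701 d
  layer 3 (clean gravel): t_3 = 13.4 × 0.30 / 0.5850 = 6.872 d
  layer 4 (silty sand): t_4 = 2.74 × 0.23 / 0.5850 = 1.077 d
Total t = Σ t_i = 19.24 days.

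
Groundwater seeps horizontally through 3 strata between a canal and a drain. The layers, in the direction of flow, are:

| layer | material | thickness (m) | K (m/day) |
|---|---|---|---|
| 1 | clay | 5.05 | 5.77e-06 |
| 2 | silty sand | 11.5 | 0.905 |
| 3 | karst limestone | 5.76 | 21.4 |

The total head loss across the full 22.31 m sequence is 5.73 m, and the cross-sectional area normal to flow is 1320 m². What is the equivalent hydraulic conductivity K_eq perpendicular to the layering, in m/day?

Flow is perpendicular to layering, so the layers act in series and the equivalent K is the thickness-weighted harmonic mean.
Total thickness L = 5.05 + 11.5 + 5.76 = 22.31 m.
Σ(b_i/K_i) = 5.05/5.77e-06 + 11.5/0.905 + 5.76/21.4 = 8.752e+05 d.
K_eq = L / Σ(b_i/K_i) = 22.31 / 8.752e+05 = 2.549e-05 m/day.

2.55e-05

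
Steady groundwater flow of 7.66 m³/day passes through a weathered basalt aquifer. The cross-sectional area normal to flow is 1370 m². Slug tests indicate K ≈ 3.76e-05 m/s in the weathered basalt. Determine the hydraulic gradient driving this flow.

Convert K: 3.76e-05 m/s × 86400 = 3.249 m/day.
From Q = K·A·i, i = Q / (K·A) = 7.66 / (3.249 × 1370) = 0.001721.

0.00172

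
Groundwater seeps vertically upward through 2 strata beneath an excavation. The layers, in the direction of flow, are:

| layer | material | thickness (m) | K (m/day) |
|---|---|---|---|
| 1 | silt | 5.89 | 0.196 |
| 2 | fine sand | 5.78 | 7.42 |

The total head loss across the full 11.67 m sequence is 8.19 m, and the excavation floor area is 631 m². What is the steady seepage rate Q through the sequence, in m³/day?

168

Flow is perpendicular to layering, so the layers act in series and the equivalent K is the thickness-weighted harmonic mean.
Total thickness L = 5.89 + 5.78 = 11.67 m.
Σ(b_i/K_i) = 5.89/0.196 + 5.78/7.42 = 30.83 d.
K_eq = L / Σ(b_i/K_i) = 11.67 / 30.83 = 0.3785 m/day.
Q = K_eq · A · (Δh/L) = 0.3785 × 631 × (8.19/11.67) = 167.6 m³/day.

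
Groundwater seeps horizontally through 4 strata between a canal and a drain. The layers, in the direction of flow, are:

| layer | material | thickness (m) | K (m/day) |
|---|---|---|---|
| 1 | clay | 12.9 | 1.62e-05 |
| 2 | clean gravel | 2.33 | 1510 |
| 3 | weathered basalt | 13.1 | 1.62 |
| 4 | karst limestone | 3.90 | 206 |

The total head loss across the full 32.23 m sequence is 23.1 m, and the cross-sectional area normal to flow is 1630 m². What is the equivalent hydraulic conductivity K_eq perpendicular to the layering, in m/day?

4.05e-05

Flow is perpendicular to layering, so the layers act in series and the equivalent K is the thickness-weighted harmonic mean.
Total thickness L = 12.9 + 2.33 + 13.1 + 3.90 = 32.23 m.
Σ(b_i/K_i) = 12.9/1.62e-05 + 2.33/1510 + 13.1/1.62 + 3.90/206 = 7.963e+05 d.
K_eq = L / Σ(b_i/K_i) = 32.23 / 7.963e+05 = 4.047e-05 m/day.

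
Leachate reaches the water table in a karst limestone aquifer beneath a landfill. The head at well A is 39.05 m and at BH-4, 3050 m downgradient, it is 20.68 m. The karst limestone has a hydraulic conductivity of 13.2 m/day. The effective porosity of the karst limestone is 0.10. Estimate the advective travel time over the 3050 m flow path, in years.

Hydraulic gradient i = (39.05 − 20.68) / 3050 = 18.37 / 3050 = 0.006023.
Darcy flux q = K · i = 13.20 × 0.006023 = 0.07950 m/day.
Seepage velocity v = q / n_e = 0.07950 / 0.10 = 0.7950 m/day.
Travel time t = L / v = 3050 / 0.7950 = 3836 days = 10.50 years.

10.5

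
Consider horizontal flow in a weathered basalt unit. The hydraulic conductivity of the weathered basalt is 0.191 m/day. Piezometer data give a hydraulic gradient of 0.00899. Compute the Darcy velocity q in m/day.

Hydraulic gradient i = 0.00899.
Specific discharge q = K · i = 0.1910 × 0.008990 = 0.001717 m/day.

0.00172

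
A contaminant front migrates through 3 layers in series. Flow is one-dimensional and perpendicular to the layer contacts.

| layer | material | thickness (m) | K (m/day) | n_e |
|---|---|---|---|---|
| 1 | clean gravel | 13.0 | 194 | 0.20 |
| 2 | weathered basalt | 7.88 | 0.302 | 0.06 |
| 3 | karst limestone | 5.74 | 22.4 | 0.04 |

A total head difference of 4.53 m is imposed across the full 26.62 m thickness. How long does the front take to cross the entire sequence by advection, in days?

19.3

With flow normal to the layers, continuity requires the same specific discharge q through every layer.
Σ(b_i/K_i) = 13.0/194 + 7.88/0.302 + 5.74/22.4 = 26.42 d.
q = Δh / Σ(b_i/K_i) = 4.53 / 26.42 = 0.1715 m/day.
In each layer the seepage velocity is v_i = q/n_i, so the layer transit time is t_i = b_i·n_i / q:
  layer 1 (clean gravel): t_1 = 13.0 × 0.20 / 0.1715 = 15.16 d
  layer 2 (weathered basalt): t_2 = 7.88 × 0.06 / 0.1715 = 2.757 d
  layer 3 (karst limestone): t_3 = 5.74 × 0.04 / 0.1715 = 1.339 d
Total t = Σ t_i = 19.26 days.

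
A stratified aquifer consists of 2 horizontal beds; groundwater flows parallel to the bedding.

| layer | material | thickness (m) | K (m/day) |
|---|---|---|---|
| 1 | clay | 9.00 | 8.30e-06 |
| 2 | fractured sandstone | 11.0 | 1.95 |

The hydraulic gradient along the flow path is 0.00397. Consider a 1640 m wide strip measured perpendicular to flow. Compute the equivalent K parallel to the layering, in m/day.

Flow is parallel to layering, so each bed carries its own Darcy discharge and the transmissivities add.
Σ(K_i·b_i) = 8.30e-06×9.00 + 1.95×11.0 = 21.45 m²/day.
Total thickness b = 20.00 m, so K_eq = Σ(K_i·b_i)/b = 1.073 m/day.

1.07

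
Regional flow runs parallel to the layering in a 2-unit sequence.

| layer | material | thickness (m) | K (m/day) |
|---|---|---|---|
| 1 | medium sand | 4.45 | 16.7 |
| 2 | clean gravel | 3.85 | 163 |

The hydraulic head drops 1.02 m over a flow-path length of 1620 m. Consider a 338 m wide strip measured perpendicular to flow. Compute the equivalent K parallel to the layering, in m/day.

Flow is parallel to layering, so each bed carries its own Darcy discharge and the transmissivities add.
Σ(K_i·b_i) = 16.7×4.45 + 163×3.85 = 701.9 m²/day.
Total thickness b = 8.300 m, so K_eq = Σ(K_i·b_i)/b = 84.56 m/day.

84.6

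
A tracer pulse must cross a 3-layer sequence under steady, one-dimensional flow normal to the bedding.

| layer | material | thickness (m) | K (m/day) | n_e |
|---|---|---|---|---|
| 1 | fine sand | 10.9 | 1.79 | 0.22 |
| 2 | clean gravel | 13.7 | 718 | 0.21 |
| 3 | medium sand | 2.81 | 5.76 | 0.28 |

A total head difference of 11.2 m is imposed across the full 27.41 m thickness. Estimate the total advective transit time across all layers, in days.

3.57

With flow normal to the layers, continuity requires the same specific discharge q through every layer.
Σ(b_i/K_i) = 10.9/1.79 + 13.7/718 + 2.81/5.76 = 6.596 d.
q = Δh / Σ(b_i/K_i) = 11.2 / 6.596 = 1.698 m/day.
In each layer the seepage velocity is v_i = q/n_i, so the layer transit time is t_i = b_i·n_i / q:
  layer 1 (fine sand): t_1 = 10.9 × 0.22 / 1.698 = 1.412 d
  layer 2 (clean gravel): t_2 = 13.7 × 0.21 / 1.698 = 1.694 d
  layer 3 (medium sand): t_3 = 2.81 × 0.28 / 1.698 = 0.4634 d
Total t = Σ t_i = 3.570 days.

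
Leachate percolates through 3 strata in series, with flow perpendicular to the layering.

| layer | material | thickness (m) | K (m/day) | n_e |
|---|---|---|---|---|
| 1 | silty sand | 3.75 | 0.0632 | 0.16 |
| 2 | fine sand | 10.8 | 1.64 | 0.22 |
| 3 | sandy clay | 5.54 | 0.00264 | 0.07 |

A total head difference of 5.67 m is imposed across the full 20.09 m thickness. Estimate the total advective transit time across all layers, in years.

3.52

With flow normal to the layers, continuity requires the same specific discharge q through every layer.
Σ(b_i/K_i) = 3.75/0.0632 + 10.8/1.64 + 5.54/0.00264 = 2164 d.
q = Δh / Σ(b_i/K_i) = 5.67 / 2164 = 0.002620 m/day.
In each layer the seepage velocity is v_i = q/n_i, so the layer transit time is t_i = b_i·n_i / q:
  layer 1 (silty sand): t_1 = 3.75 × 0.16 / 0.002620 = 229.0 d
  layer 2 (fine sand): t_2 = 10.8 × 0.22 / 0.002620 = 907.0 d
  layer 3 (sandy clay): t_3 = 5.54 × 0.07 / 0.002620 = 148.0 d
Total t = Σ t_i = 1284 days = 3.516 years.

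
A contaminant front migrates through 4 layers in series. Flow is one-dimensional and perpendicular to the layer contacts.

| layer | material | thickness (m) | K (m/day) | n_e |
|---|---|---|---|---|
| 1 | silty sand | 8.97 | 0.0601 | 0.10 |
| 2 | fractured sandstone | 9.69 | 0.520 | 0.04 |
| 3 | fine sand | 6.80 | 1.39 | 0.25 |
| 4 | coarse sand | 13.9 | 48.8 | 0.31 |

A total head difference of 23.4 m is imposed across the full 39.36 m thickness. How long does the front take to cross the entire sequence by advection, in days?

With flow normal to the layers, continuity requires the same specific discharge q through every layer.
Σ(b_i/K_i) = 8.97/0.0601 + 9.69/0.520 + 6.80/1.39 + 13.9/48.8 = 173.1 d.
q = Δh / Σ(b_i/K_i) = 23.4 / 173.1 = 0.1352 m/day.
In each layer the seepage velocity is v_i = q/n_i, so the layer transit time is t_i = b_i·n_i / q:
  layer 1 (silty sand): t_1 = 8.97 × 0.10 / 0.1352 = 6.634 d
  layer 2 (fractured sandstone): t_2 = 9.69 × 0.04 / 0.1352 = 2.867 d
  layer 3 (fine sand): t_3 = 6.80 × 0.25 / 0.1352 = 12.57 d
  layer 4 (coarse sand): t_4 = 13.9 × 0.31 / 0.1352 = 31.87 d
Total t = Σ t_i = 53.94 days.

53.9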